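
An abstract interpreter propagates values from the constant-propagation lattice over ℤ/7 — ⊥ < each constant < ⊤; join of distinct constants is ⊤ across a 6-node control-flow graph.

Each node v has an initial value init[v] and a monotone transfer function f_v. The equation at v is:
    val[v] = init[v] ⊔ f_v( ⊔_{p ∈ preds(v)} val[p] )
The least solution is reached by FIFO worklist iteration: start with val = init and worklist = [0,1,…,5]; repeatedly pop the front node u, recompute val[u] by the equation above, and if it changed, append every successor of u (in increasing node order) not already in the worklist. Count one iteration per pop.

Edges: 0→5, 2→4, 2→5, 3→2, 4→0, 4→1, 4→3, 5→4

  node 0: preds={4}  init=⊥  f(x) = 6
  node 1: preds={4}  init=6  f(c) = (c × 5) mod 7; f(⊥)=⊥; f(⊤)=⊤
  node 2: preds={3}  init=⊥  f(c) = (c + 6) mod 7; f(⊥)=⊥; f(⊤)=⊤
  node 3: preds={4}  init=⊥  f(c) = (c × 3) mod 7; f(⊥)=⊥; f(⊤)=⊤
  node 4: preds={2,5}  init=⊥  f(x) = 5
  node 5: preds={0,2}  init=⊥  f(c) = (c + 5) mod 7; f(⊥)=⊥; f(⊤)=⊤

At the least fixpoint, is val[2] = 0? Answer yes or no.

yes

Trace (14 dequeues):
  [1] u=0 | in ⊥ | out 6 | prev ⊥ | push {}
  [2] u=1 | in ⊥ | out 6 | ==
  [3] u=2 | in ⊥ | out ⊥ | ==
  [4] u=3 | in ⊥ | out ⊥ | ==
  [5] u=4 | in ⊥ | out 5 | prev ⊥ | push {0,1,3}
  [6] u=5 | in 6 | out 4 | prev ⊥ | push {4}
  [7] u=0 | in 5 | out 6 | ==
  [8] u=1 | in 5 | out ⊤ | prev 6 | push {}
  [9] u=3 | in 5 | out 1 | prev ⊥ | push {2}
  [10] u=4 | in 4 | out 5 | ==
  [11] u=2 | in 1 | out 0 | prev ⊥ | push {4,5}
  [12] u=4 | in ⊤ | out 5 | ==
  [13] u=5 | in ⊤ | out ⊤ | prev 4 | push {4}
  [14] u=4 | in ⊤ | out 5 | ==

Converged values:
  [0] 6
  [1] ⊤
  [2] 0
  [3] 1
  [4] 5
  [5] ⊤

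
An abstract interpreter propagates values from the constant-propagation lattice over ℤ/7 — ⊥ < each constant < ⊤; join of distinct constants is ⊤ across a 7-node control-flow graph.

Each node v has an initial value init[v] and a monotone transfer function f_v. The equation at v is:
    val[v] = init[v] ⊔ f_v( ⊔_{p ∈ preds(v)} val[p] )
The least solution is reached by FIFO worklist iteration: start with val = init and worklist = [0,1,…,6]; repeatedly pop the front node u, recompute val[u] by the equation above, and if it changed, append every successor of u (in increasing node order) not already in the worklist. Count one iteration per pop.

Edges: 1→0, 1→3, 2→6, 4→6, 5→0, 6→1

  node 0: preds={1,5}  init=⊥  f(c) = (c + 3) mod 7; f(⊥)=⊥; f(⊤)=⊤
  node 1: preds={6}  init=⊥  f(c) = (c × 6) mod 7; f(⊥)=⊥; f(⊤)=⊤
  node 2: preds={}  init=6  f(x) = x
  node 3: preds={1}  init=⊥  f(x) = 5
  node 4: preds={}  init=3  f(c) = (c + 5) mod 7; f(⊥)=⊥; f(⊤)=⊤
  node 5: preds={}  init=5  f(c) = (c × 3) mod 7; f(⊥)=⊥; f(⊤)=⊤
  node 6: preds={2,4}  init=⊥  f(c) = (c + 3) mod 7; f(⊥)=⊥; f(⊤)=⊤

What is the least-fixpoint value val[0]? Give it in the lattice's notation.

Iteration log — 10 steps:
  step 1. node 0  ⊔preds=5  new=1  old=⊥  +wl: 
  step 2. node 1  ⊔preds=⊥  new=⊥  stable
  step 3. node 2  ⊔preds=⊥  new=6  stable
  step 4. node 3  ⊔preds=⊥  new=5  old=⊥  +wl: 
  step 5. node 4  ⊔preds=⊥  new=3  stable
  step 6. node 5  ⊔preds=⊥  new=5  stable
  step 7. node 6  ⊔preds=⊤  new=⊤  old=⊥  +wl: 1
  step 8. node 1  ⊔preds=⊤  new=⊤  old=⊥  +wl: 0,3
  step 9. node 0  ⊔preds=⊤  new=⊤  old=1  +wl: 
  step 10. node 3  ⊔preds=⊤  new=5  stable

Least fixpoint reached:
  node 0: ⊤
  node 1: ⊤
  node 2: 6
  node 3: 5
  node 4: 3
  node 5: 5
  node 6: ⊤

⊤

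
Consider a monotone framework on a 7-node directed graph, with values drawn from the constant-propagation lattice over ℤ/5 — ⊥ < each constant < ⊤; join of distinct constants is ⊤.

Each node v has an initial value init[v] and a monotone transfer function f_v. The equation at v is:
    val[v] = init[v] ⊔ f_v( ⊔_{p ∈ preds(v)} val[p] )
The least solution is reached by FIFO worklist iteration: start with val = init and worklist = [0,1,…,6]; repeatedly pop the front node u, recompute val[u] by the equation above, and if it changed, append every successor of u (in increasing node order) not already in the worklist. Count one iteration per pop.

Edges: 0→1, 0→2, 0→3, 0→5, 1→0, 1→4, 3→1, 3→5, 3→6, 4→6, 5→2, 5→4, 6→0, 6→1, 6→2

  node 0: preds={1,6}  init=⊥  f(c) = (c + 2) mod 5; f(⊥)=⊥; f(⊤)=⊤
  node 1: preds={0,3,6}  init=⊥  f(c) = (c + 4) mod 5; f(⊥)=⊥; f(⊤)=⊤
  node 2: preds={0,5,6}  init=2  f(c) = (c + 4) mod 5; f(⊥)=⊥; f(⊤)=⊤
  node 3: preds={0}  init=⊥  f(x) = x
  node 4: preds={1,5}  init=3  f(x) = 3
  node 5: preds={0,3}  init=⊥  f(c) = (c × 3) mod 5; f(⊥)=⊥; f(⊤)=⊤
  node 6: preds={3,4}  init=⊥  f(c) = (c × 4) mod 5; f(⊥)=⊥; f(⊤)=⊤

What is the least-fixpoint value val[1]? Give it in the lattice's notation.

⊤

Iteration log — 24 steps:
  step 1. node 0  ⊔preds=⊥  new=⊥  stable
  step 2. node 1  ⊔preds=⊥  new=⊥  stable
  step 3. node 2  ⊔preds=⊥  new=2  stable
  step 4. node 3  ⊔preds=⊥  new=⊥  stable
  step 5. node 4  ⊔preds=⊥  new=3  stable
  step 6. node 5  ⊔preds=⊥  new=⊥  stable
  step 7. node 6  ⊔preds=3  new=2  old=⊥  +wl: 0,1,2
  step 8. node 0  ⊔preds=2  new=4  old=⊥  +wl: 3,5
  step 9. node 1  ⊔preds=⊤  new=⊤  old=⊥  +wl: 0,4
  step 10. node 2  ⊔preds=⊤  new=⊤  old=2  +wl: 
  step 11. node 3  ⊔preds=4  new=4  old=⊥  +wl: 1,6
  step 12. node 5  ⊔preds=4  new=2  old=⊥  +wl: 2
  step 13. node 0  ⊔preds=⊤  new=⊤  old=4  +wl: 3,5
  step 14. node 4  ⊔preds=⊤  new=3  stable
  step 15. node 1  ⊔preds=⊤  new=⊤  stable
  step 16. node 6  ⊔preds=⊤  new=⊤  old=2  +wl: 0,1
  step 17. node 2  ⊔preds=⊤  new=⊤  stable
  step 18. node 3  ⊔preds=⊤  new=⊤  old=4  +wl: 6
  step 19. node 5  ⊔preds=⊤  new=⊤  old=2  +wl: 2,4
  step 20. node 0  ⊔preds=⊤  new=⊤  stable
  step 21. node 1  ⊔preds=⊤  new=⊤  stable
  step 22. node 6  ⊔preds=⊤  new=⊤  stable
  step 23. node 2  ⊔preds=⊤  new=⊤  stable
  step 24. node 4  ⊔preds=⊤  new=3  stable

Least fixpoint reached:
  node 0: ⊤
  node 1: ⊤
  node 2: ⊤
  node 3: ⊤
  node 4: 3
  node 5: ⊤
  node 6: ⊤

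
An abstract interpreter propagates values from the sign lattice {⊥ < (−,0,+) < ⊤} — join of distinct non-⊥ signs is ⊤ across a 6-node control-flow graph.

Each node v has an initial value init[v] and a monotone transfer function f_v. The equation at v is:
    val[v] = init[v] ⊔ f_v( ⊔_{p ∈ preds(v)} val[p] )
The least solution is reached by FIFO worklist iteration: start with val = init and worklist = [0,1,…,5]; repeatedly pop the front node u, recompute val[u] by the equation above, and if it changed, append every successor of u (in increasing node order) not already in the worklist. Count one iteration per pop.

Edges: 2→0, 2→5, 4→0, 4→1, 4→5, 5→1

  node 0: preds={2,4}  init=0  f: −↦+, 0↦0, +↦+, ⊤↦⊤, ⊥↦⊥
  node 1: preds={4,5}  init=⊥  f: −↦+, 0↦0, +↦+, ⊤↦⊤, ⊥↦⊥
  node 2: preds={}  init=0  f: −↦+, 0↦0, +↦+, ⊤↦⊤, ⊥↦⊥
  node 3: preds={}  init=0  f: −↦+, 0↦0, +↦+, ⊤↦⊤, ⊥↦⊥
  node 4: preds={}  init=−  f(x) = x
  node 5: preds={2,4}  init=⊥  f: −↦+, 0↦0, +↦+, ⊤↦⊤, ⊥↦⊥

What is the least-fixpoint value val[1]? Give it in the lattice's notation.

Trace (7 dequeues):
  [1] u=0 | in ⊤ | out ⊤ | prev 0 | push {}
  [2] u=1 | in − | out + | prev ⊥ | push {}
  [3] u=2 | in ⊥ | out 0 | ==
  [4] u=3 | in ⊥ | out 0 | ==
  [5] u=4 | in ⊥ | out − | ==
  [6] u=5 | in ⊤ | out ⊤ | prev ⊥ | push {1}
  [7] u=1 | in ⊤ | out ⊤ | prev + | push {}

Converged values:
  [0] ⊤
  [1] ⊤
  [2] 0
  [3] 0
  [4] −
  [5] ⊤

⊤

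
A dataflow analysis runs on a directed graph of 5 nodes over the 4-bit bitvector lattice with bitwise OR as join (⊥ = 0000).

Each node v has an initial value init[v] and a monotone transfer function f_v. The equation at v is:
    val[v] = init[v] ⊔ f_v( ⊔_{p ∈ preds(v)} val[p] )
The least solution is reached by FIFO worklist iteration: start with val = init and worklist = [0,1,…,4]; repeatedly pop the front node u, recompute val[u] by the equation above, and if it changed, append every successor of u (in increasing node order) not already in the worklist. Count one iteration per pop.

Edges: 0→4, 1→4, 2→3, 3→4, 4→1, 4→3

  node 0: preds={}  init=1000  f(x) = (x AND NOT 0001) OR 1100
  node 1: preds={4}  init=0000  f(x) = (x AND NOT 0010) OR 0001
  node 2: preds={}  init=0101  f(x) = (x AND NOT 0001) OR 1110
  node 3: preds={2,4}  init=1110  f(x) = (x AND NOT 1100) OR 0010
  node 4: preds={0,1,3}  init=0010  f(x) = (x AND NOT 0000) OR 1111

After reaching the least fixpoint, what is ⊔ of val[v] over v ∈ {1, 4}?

1111

Iteration log — 8 steps:
  step 1. node 0  ⊔preds=0000  new=1100  old=1000  +wl: 
  step 2. node 1  ⊔preds=0010  new=0001  old=0000  +wl: 
  step 3. node 2  ⊔preds=0000  new=1111  old=0101  +wl: 
  step 4. node 3  ⊔preds=1111  new=1111  old=1110  +wl: 
  step 5. node 4  ⊔preds=1111  new=1111  old=0010  +wl: 1,3
  step 6. node 1  ⊔preds=1111  new=1101  old=0001  +wl: 4
  step 7. node 3  ⊔preds=1111  new=1111  stable
  step 8. node 4  ⊔preds=1111  new=1111  stable

Least fixpoint reached:
  node 0: 1100
  node 1: 1101
  node 2: 1111
  node 3: 1111
  node 4: 1111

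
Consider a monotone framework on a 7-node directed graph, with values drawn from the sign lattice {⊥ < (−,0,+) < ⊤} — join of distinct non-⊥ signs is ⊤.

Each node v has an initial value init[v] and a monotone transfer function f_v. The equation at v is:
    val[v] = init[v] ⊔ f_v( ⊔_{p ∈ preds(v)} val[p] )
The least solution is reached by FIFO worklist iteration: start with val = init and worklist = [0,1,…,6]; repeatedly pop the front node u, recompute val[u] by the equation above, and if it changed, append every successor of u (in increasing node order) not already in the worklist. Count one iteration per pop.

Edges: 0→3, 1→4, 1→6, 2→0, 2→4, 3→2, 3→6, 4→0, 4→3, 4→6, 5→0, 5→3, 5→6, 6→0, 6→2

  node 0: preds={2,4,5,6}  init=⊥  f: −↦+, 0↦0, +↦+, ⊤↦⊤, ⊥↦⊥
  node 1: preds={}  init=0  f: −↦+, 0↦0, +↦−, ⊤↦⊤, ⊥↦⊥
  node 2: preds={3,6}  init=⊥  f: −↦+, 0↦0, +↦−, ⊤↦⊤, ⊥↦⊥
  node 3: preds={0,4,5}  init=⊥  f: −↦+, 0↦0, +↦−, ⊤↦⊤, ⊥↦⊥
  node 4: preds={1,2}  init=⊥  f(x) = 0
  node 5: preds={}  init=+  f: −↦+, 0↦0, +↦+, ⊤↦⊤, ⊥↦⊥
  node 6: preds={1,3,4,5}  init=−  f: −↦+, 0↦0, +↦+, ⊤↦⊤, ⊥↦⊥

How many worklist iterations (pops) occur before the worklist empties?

12

Iteration log — 12 steps:
  step 1. node 0  ⊔preds=⊤  new=⊤  old=⊥  +wl: 
  step 2. node 1  ⊔preds=⊥  new=0  stable
  step 3. node 2  ⊔preds=−  new=+  old=⊥  +wl: 0
  step 4. node 3  ⊔preds=⊤  new=⊤  old=⊥  +wl: 2
  step 5. node 4  ⊔preds=⊤  new=0  old=⊥  +wl: 3
  step 6. node 5  ⊔preds=⊥  new=+  stable
  step 7. node 6  ⊔preds=⊤  new=⊤  old=−  +wl: 
  step 8. node 0  ⊔preds=⊤  new=⊤  stable
  step 9. node 2  ⊔preds=⊤  new=⊤  old=+  +wl: 0,4
  step 10. node 3  ⊔preds=⊤  new=⊤  stable
  step 11. node 0  ⊔preds=⊤  new=⊤  stable
  step 12. node 4  ⊔preds=⊤  new=0  stable

Least fixpoint reached:
  node 0: ⊤
  node 1: 0
  node 2: ⊤
  node 3: ⊤
  node 4: 0
  node 5: +
  node 6: ⊤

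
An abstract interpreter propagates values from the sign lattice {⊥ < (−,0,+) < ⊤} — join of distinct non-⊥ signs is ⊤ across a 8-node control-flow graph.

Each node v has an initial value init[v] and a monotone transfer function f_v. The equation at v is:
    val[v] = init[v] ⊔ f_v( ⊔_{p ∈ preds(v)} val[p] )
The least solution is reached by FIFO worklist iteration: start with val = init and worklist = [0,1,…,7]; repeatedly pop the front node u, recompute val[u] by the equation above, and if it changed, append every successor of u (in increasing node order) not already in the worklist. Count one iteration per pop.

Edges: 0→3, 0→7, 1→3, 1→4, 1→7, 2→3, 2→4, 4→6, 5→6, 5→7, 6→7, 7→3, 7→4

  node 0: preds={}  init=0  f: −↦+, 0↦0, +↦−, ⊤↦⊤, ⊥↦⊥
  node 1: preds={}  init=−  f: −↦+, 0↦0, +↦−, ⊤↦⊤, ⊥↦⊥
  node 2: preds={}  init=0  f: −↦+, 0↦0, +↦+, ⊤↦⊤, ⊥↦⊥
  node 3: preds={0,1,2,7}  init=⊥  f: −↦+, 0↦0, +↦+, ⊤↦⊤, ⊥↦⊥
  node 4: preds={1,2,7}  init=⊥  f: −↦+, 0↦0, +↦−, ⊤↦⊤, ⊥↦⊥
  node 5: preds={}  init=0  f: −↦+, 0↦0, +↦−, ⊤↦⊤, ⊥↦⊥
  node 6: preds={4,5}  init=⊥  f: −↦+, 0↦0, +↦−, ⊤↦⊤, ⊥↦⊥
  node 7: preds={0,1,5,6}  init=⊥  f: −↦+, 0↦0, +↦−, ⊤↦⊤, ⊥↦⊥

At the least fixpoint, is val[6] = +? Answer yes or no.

no

Worklist (10 pops):
  #1 pop 0: in=⊥ → 0 (no change)
  #2 pop 1: in=⊥ → − (no change)
  #3 pop 2: in=⊥ → 0 (no change)
  #4 pop 3: in=⊤ → ⊤ (was ⊥); enqueue []
  #5 pop 4: in=⊤ → ⊤ (was ⊥); enqueue []
  #6 pop 5: in=⊥ → 0 (no change)
  #7 pop 6: in=⊤ → ⊤ (was ⊥); enqueue []
  #8 pop 7: in=⊤ → ⊤ (was ⊥); enqueue [3,4]
  #9 pop 3: in=⊤ → ⊤ (no change)
  #10 pop 4: in=⊤ → ⊤ (no change)

Fixpoint:
  val[0] = 0
  val[1] = −
  val[2] = 0
  val[3] = ⊤
  val[4] = ⊤
  val[5] = 0
  val[6] = ⊤
  val[7] = ⊤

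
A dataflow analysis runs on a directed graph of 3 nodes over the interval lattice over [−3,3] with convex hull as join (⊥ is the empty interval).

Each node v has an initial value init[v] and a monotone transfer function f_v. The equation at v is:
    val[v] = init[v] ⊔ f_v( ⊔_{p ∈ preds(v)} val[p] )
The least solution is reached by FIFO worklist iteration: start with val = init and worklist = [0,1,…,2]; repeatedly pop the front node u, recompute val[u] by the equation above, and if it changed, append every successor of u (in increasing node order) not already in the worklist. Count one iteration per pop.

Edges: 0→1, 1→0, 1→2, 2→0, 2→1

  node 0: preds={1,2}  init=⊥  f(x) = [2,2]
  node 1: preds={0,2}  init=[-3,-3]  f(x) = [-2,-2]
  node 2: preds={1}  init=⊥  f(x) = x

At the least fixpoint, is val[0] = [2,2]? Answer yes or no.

yes

Worklist (5 pops):
  #1 pop 0: in=[-3,-3] → [2,2] (was ⊥); enqueue []
  #2 pop 1: in=[2,2] → [-3,-2] (was [-3,-3]); enqueue [0]
  #3 pop 2: in=[-3,-2] → [-3,-2] (was ⊥); enqueue [1]
  #4 pop 0: in=[-3,-2] → [2,2] (no change)
  #5 pop 1: in=[-3,2] → [-3,-2] (no change)

Fixpoint:
  val[0] = [2,2]
  val[1] = [-3,-2]
  val[2] = [-3,-2]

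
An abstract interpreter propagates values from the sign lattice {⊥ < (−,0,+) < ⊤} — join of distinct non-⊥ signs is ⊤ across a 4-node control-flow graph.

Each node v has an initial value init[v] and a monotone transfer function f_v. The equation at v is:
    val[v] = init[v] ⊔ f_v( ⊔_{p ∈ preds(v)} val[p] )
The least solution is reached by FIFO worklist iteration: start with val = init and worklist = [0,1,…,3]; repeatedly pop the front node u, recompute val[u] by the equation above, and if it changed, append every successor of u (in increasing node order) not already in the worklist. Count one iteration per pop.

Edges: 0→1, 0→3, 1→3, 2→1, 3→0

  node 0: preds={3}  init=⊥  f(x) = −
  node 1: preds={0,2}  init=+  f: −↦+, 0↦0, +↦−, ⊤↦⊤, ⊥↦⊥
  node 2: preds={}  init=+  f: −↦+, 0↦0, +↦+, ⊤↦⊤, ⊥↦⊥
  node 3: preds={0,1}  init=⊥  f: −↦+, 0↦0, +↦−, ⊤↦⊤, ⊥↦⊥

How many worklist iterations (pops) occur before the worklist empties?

5

Iteration log — 5 steps:
  step 1. node 0  ⊔preds=⊥  new=−  old=⊥  +wl: 
  step 2. node 1  ⊔preds=⊤  new=⊤  old=+  +wl: 
  step 3. node 2  ⊔preds=⊥  new=+  stable
  step 4. node 3  ⊔preds=⊤  new=⊤  old=⊥  +wl: 0
  step 5. node 0  ⊔preds=⊤  new=−  stable

Least fixpoint reached:
  node 0: −
  node 1: ⊤
  node 2: +
  node 3: ⊤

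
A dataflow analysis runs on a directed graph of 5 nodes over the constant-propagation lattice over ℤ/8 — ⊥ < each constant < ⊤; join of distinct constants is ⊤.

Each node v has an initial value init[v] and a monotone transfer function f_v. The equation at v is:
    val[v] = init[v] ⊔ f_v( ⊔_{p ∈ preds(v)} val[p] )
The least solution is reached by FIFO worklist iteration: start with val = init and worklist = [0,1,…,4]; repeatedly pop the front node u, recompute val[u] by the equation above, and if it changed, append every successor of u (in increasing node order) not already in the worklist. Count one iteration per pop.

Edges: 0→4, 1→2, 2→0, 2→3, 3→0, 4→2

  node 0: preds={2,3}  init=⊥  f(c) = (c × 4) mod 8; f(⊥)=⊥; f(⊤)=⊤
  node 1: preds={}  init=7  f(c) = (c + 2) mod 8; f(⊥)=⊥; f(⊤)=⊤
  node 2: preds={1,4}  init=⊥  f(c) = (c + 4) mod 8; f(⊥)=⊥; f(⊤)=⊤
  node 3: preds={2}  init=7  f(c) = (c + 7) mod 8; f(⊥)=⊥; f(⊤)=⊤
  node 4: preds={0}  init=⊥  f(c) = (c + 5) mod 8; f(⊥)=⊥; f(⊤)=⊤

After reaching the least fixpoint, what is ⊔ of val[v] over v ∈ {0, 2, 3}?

Iteration log — 11 steps:
  step 1. node 0  ⊔preds=7  new=4  old=⊥  +wl: 
  step 2. node 1  ⊔preds=⊥  new=7  stable
  step 3. node 2  ⊔preds=7  new=3  old=⊥  +wl: 0
  step 4. node 3  ⊔preds=3  new=⊤  old=7  +wl: 
  step 5. node 4  ⊔preds=4  new=1  old=⊥  +wl: 2
  step 6. node 0  ⊔preds=⊤  new=⊤  old=4  +wl: 4
  step 7. node 2  ⊔preds=⊤  new=⊤  old=3  +wl: 0,3
  step 8. node 4  ⊔preds=⊤  new=⊤  old=1  +wl: 2
  step 9. node 0  ⊔preds=⊤  new=⊤  stable
  step 10. node 3  ⊔preds=⊤  new=⊤  stable
  step 11. node 2  ⊔preds=⊤  new=⊤  stable

Least fixpoint reached:
  node 0: ⊤
  node 1: 7
  node 2: ⊤
  node 3: ⊤
  node 4: ⊤

⊤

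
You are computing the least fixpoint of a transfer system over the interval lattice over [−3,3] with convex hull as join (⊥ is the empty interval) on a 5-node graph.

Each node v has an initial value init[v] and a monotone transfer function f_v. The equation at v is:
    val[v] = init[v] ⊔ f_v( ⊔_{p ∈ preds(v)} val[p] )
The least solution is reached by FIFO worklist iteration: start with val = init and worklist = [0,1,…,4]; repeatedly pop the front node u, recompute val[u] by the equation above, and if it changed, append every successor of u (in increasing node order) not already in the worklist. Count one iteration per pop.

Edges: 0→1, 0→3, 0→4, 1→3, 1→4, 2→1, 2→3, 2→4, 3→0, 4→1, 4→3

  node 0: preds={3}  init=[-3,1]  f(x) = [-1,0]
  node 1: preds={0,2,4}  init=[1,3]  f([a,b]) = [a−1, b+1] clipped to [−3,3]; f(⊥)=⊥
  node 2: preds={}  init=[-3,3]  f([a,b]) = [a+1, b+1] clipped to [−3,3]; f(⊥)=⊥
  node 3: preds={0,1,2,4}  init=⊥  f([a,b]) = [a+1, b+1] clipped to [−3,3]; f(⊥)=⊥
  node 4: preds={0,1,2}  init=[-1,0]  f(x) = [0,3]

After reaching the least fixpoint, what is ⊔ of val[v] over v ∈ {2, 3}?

Worklist (8 pops):
  #1 pop 0: in=⊥ → [-3,1] (no change)
  #2 pop 1: in=[-3,3] → [-3,3] (was [1,3]); enqueue []
  #3 pop 2: in=⊥ → [-3,3] (no change)
  #4 pop 3: in=[-3,3] → [-2,3] (was ⊥); enqueue [0]
  #5 pop 4: in=[-3,3] → [-1,3] (was [-1,0]); enqueue [1,3]
  #6 pop 0: in=[-2,3] → [-3,1] (no change)
  #7 pop 1: in=[-3,3] → [-3,3] (no change)
  #8 pop 3: in=[-3,3] → [-2,3] (no change)

Fixpoint:
  val[0] = [-3,1]
  val[1] = [-3,3]
  val[2] = [-3,3]
  val[3] = [-2,3]
  val[4] = [-1,3]

[-3,3]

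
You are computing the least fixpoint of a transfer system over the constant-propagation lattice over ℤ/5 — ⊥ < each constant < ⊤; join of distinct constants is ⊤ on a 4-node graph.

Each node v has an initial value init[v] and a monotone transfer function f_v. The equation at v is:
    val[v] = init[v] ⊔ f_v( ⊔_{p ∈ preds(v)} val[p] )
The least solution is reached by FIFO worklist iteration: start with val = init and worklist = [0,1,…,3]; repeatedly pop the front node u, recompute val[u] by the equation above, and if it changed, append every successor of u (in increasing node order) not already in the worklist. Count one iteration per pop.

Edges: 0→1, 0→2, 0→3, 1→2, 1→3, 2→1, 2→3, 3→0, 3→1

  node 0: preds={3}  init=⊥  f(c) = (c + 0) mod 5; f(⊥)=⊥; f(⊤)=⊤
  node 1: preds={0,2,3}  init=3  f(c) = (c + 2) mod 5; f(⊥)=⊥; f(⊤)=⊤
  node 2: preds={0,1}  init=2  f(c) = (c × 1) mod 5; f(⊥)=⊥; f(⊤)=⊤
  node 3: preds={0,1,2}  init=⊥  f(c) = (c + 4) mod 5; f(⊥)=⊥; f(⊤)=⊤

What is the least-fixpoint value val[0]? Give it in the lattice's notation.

Worklist (9 pops):
  #1 pop 0: in=⊥ → ⊥ (no change)
  #2 pop 1: in=2 → ⊤ (was 3); enqueue []
  #3 pop 2: in=⊤ → ⊤ (was 2); enqueue [1]
  #4 pop 3: in=⊤ → ⊤ (was ⊥); enqueue [0]
  #5 pop 1: in=⊤ → ⊤ (no change)
  #6 pop 0: in=⊤ → ⊤ (was ⊥); enqueue [1,2,3]
  #7 pop 1: in=⊤ → ⊤ (no change)
  #8 pop 2: in=⊤ → ⊤ (no change)
  #9 pop 3: in=⊤ → ⊤ (no change)

Fixpoint:
  val[0] = ⊤
  val[1] = ⊤
  val[2] = ⊤
  val[3] = ⊤

⊤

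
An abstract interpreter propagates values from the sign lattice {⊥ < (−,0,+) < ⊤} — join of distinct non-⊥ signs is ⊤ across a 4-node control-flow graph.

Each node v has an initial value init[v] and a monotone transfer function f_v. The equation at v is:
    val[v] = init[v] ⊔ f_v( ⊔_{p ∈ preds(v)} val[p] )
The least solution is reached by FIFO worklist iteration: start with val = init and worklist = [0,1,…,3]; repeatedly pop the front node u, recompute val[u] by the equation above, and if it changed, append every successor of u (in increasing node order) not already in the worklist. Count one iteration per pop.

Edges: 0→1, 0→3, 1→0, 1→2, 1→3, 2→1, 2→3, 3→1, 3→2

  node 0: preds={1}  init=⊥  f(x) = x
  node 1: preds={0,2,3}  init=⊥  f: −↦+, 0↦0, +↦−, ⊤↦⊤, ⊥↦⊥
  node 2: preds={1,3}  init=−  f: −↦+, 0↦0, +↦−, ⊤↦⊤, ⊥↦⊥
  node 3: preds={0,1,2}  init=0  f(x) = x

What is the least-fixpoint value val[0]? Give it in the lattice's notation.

⊤

Trace (8 dequeues):
  [1] u=0 | in ⊥ | out ⊥ | ==
  [2] u=1 | in ⊤ | out ⊤ | prev ⊥ | push {0}
  [3] u=2 | in ⊤ | out ⊤ | prev − | push {1}
  [4] u=3 | in ⊤ | out ⊤ | prev 0 | push {2}
  [5] u=0 | in ⊤ | out ⊤ | prev ⊥ | push {3}
  [6] u=1 | in ⊤ | out ⊤ | ==
  [7] u=2 | in ⊤ | out ⊤ | ==
  [8] u=3 | in ⊤ | out ⊤ | ==

Converged values:
  [0] ⊤
  [1] ⊤
  [2] ⊤
  [3] ⊤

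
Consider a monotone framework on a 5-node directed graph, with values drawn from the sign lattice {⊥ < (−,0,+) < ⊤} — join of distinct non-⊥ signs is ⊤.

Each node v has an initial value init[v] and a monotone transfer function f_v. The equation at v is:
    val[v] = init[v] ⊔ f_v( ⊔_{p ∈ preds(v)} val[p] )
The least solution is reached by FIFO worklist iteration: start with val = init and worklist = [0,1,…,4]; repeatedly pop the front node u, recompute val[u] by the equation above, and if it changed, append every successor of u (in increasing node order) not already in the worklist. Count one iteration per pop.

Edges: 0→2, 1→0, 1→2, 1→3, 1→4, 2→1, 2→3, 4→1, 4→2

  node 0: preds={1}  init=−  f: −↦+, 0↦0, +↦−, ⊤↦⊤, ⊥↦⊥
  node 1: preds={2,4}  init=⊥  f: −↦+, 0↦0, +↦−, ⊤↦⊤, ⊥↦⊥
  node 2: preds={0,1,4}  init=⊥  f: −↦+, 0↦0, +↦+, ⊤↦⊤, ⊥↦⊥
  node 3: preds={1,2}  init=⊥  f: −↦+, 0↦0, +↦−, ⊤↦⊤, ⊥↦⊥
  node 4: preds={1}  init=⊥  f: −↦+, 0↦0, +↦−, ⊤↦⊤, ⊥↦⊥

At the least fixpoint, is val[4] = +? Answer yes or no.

Trace (17 dequeues):
  [1] u=0 | in ⊥ | out − | ==
  [2] u=1 | in ⊥ | out ⊥ | ==
  [3] u=2 | in − | out + | prev ⊥ | push {1}
  [4] u=3 | in + | out − | prev ⊥ | push {}
  [5] u=4 | in ⊥ | out ⊥ | ==
  [6] u=1 | in + | out − | prev ⊥ | push {0,2,3,4}
  [7] u=0 | in − | out ⊤ | prev − | push {}
  [8] u=2 | in ⊤ | out ⊤ | prev + | push {1}
  [9] u=3 | in ⊤ | out ⊤ | prev − | push {}
  [10] u=4 | in − | out + | prev ⊥ | push {2}
  [11] u=1 | in ⊤ | out ⊤ | prev − | push {0,3,4}
  [12] u=2 | in ⊤ | out ⊤ | ==
  [13] u=0 | in ⊤ | out ⊤ | ==
  [14] u=3 | in ⊤ | out ⊤ | ==
  [15] u=4 | in ⊤ | out ⊤ | prev + | push {1,2}
  [16] u=1 | in ⊤ | out ⊤ | ==
  [17] u=2 | in ⊤ | out ⊤ | ==

Converged values:
  [0] ⊤
  [1] ⊤
  [2] ⊤
  [3] ⊤
  [4] ⊤

no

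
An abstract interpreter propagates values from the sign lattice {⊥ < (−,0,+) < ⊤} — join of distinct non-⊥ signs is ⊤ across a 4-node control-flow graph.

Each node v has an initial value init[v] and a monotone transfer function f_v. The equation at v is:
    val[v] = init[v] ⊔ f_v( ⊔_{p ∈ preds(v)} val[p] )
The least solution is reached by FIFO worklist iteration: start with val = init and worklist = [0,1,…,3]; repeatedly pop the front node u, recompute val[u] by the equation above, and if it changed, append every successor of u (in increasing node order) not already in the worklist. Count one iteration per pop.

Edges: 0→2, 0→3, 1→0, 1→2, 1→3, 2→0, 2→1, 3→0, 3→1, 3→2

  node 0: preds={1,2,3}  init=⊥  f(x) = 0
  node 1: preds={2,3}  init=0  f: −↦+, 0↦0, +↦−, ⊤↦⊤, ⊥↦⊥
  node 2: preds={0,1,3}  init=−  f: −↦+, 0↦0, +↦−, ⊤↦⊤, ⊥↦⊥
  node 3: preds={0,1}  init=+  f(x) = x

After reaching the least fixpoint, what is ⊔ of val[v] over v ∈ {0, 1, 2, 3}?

Iteration log — 7 steps:
  step 1. node 0  ⊔preds=⊤  new=0  old=⊥  +wl: 
  step 2. node 1  ⊔preds=⊤  new=⊤  old=0  +wl: 0
  step 3. node 2  ⊔preds=⊤  new=⊤  old=−  +wl: 1
  step 4. node 3  ⊔preds=⊤  new=⊤  old=+  +wl: 2
  step 5. node 0  ⊔preds=⊤  new=0  stable
  step 6. node 1  ⊔preds=⊤  new=⊤  stable
  step 7. node 2  ⊔preds=⊤  new=⊤  stable

Least fixpoint reached:
  node 0: 0
  node 1: ⊤
  node 2: ⊤
  node 3: ⊤

⊤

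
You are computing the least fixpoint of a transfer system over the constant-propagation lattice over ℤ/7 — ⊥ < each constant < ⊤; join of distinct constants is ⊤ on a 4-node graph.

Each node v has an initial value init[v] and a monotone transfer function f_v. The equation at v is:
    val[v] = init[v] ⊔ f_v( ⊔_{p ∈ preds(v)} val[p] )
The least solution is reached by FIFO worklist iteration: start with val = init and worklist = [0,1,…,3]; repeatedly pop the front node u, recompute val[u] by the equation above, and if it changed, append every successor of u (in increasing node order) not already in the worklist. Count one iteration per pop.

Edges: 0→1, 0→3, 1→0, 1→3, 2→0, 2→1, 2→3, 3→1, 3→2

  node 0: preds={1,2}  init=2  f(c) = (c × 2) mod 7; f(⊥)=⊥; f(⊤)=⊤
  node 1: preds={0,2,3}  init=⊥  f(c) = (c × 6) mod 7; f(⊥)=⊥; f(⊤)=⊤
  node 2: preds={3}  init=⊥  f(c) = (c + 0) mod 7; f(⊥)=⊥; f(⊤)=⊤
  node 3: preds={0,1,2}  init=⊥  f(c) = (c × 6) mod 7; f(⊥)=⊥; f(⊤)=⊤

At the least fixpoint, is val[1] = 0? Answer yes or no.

Iteration log — 10 steps:
  step 1. node 0  ⊔preds=⊥  new=2  stable
  step 2. node 1  ⊔preds=2  new=5  old=⊥  +wl: 0
  step 3. node 2  ⊔preds=⊥  new=⊥  stable
  step 4. node 3  ⊔preds=⊤  new=⊤  old=⊥  +wl: 1,2
  step 5. node 0  ⊔preds=5  new=⊤  old=2  +wl: 3
  step 6. node 1  ⊔preds=⊤  new=⊤  old=5  +wl: 0
  step 7. node 2  ⊔preds=⊤  new=⊤  old=⊥  +wl: 1
  step 8. node 3  ⊔preds=⊤  new=⊤  stable
  step 9. node 0  ⊔preds=⊤  new=⊤  stable
  step 10. node 1  ⊔preds=⊤  new=⊤  stable

Least fixpoint reached:
  node 0: ⊤
  node 1: ⊤
  node 2: ⊤
  node 3: ⊤

no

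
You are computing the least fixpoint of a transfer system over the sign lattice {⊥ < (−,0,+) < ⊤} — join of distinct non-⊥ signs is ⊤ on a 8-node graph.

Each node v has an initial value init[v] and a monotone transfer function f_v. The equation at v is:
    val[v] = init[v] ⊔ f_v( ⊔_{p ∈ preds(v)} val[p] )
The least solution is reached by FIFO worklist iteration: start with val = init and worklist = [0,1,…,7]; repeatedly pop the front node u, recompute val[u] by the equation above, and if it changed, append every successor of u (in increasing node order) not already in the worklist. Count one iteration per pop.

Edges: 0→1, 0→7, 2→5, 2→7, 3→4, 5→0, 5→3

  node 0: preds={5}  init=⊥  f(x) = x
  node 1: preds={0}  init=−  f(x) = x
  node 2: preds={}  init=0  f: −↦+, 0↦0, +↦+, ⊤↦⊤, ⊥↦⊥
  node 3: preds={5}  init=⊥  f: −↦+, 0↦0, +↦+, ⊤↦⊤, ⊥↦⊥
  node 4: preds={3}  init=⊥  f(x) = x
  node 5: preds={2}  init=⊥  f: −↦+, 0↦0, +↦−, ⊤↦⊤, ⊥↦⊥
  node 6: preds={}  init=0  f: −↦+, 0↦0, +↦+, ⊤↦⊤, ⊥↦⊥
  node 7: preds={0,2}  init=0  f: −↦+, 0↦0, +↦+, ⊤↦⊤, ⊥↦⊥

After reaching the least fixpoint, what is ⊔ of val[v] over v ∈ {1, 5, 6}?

Iteration log — 13 steps:
  step 1. node 0  ⊔preds=⊥  new=⊥  stable
  step 2. node 1  ⊔preds=⊥  new=−  stable
  step 3. node 2  ⊔preds=⊥  new=0  stable
  step 4. node 3  ⊔preds=⊥  new=⊥  stable
  step 5. node 4  ⊔preds=⊥  new=⊥  stable
  step 6. node 5  ⊔preds=0  new=0  old=⊥  +wl: 0,3
  step 7. node 6  ⊔preds=⊥  new=0  stable
  step 8. node 7  ⊔preds=0  new=0  stable
  step 9. node 0  ⊔preds=0  new=0  old=⊥  +wl: 1,7
  step 10. node 3  ⊔preds=0  new=0  old=⊥  +wl: 4
  step 11. node 1  ⊔preds=0  new=⊤  old=−  +wl: 
  step 12. node 7  ⊔preds=0  new=0  stable
  step 13. node 4  ⊔preds=0  new=0  old=⊥  +wl: 

Least fixpoint reached:
  node 0: 0
  node 1: ⊤
  node 2: 0
  node 3: 0
  node 4: 0
  node 5: 0
  node 6: 0
  node 7: 0

⊤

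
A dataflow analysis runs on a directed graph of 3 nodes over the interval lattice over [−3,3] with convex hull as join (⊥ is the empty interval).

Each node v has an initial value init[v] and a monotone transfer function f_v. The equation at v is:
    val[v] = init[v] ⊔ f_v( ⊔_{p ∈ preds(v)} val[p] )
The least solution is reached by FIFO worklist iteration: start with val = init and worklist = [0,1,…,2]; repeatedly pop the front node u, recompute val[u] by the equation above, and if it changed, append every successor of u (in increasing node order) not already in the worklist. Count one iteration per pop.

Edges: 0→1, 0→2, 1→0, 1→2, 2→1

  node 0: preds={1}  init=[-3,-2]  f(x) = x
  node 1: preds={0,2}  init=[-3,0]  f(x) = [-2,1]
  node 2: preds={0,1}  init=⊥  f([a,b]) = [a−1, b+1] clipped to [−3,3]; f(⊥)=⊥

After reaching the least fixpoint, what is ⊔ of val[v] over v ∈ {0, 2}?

Worklist (6 pops):
  #1 pop 0: in=[-3,0] → [-3,0] (was [-3,-2]); enqueue []
  #2 pop 1: in=[-3,0] → [-3,1] (was [-3,0]); enqueue [0]
  #3 pop 2: in=[-3,1] → [-3,2] (was ⊥); enqueue [1]
  #4 pop 0: in=[-3,1] → [-3,1] (was [-3,0]); enqueue [2]
  #5 pop 1: in=[-3,2] → [-3,1] (no change)
  #6 pop 2: in=[-3,1] → [-3,2] (no change)

Fixpoint:
  val[0] = [-3,1]
  val[1] = [-3,1]
  val[2] = [-3,2]

[-3,2]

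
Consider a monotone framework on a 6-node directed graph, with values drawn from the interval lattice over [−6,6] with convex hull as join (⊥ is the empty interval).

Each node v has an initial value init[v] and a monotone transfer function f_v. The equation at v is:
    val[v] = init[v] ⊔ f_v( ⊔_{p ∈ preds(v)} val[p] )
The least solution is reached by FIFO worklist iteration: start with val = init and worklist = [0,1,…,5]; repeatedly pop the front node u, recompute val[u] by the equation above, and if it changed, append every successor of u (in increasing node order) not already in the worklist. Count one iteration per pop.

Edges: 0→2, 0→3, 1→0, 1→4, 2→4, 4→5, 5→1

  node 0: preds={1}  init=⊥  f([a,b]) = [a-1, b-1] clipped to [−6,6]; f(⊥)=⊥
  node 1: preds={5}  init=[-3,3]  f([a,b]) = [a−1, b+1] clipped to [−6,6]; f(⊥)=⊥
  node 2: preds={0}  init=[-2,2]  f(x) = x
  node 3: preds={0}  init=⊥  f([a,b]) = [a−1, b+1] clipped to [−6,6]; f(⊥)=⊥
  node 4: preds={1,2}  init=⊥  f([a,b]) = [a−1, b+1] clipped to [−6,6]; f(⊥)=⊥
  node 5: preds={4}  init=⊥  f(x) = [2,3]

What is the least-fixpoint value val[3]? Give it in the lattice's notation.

Worklist (13 pops):
  #1 pop 0: in=[-3,3] → [-4,2] (was ⊥); enqueue []
  #2 pop 1: in=⊥ → [-3,3] (no change)
  #3 pop 2: in=[-4,2] → [-4,2] (was [-2,2]); enqueue []
  #4 pop 3: in=[-4,2] → [-5,3] (was ⊥); enqueue []
  #5 pop 4: in=[-4,3] → [-5,4] (was ⊥); enqueue []
  #6 pop 5: in=[-5,4] → [2,3] (was ⊥); enqueue [1]
  #7 pop 1: in=[2,3] → [-3,4] (was [-3,3]); enqueue [0,4]
  #8 pop 0: in=[-3,4] → [-4,3] (was [-4,2]); enqueue [2,3]
  #9 pop 4: in=[-4,4] → [-5,5] (was [-5,4]); enqueue [5]
  #10 pop 2: in=[-4,3] → [-4,3] (was [-4,2]); enqueue [4]
  #11 pop 3: in=[-4,3] → [-5,4] (was [-5,3]); enqueue []
  #12 pop 5: in=[-5,5] → [2,3] (no change)
  #13 pop 4: in=[-4,4] → [-5,5] (no change)

Fixpoint:
  val[0] = [-4,3]
  val[1] = [-3,4]
  val[2] = [-4,3]
  val[3] = [-5,4]
  val[4] = [-5,5]
  val[5] = [2,3]

[-5,4]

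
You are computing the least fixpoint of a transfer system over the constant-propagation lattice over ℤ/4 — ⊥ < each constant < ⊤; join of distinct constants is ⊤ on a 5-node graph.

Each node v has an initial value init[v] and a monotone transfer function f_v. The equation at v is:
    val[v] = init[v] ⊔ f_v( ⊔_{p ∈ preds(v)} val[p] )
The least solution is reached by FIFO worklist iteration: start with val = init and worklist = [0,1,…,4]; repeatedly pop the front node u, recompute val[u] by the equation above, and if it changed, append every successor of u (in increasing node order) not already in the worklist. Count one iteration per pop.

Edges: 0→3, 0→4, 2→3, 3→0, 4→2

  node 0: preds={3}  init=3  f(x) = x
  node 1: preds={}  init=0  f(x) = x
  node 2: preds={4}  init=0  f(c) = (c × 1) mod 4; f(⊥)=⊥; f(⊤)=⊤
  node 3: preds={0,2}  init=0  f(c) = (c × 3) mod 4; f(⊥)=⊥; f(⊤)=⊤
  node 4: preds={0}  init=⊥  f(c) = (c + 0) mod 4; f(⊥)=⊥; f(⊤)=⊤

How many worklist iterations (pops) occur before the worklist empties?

8

Worklist (8 pops):
  #1 pop 0: in=0 → ⊤ (was 3); enqueue []
  #2 pop 1: in=⊥ → 0 (no change)
  #3 pop 2: in=⊥ → 0 (no change)
  #4 pop 3: in=⊤ → ⊤ (was 0); enqueue [0]
  #5 pop 4: in=⊤ → ⊤ (was ⊥); enqueue [2]
  #6 pop 0: in=⊤ → ⊤ (no change)
  #7 pop 2: in=⊤ → ⊤ (was 0); enqueue [3]
  #8 pop 3: in=⊤ → ⊤ (no change)

Fixpoint:
  val[0] = ⊤
  val[1] = 0
  val[2] = ⊤
  val[3] = ⊤
  val[4] = ⊤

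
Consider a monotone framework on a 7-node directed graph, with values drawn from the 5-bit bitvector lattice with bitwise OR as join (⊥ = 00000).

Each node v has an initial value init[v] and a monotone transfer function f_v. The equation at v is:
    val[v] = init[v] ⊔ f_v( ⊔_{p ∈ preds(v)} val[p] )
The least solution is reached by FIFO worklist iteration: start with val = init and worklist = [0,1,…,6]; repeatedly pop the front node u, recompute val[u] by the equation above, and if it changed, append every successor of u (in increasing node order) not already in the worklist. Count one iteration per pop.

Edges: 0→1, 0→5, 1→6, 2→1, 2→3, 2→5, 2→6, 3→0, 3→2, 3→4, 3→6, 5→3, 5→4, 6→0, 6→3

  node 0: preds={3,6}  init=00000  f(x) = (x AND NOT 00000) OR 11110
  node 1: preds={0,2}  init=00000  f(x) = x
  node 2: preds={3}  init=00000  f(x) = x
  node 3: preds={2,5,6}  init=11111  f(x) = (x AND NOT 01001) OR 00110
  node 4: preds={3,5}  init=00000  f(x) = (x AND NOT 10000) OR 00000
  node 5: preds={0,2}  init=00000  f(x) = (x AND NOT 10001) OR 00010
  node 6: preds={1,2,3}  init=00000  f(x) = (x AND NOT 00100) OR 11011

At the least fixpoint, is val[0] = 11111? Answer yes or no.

Iteration log — 11 steps:
  step 1. node 0  ⊔preds=11111  new=11111  old=00000  +wl: 
  step 2. node 1  ⊔preds=11111  new=11111  old=00000  +wl: 
  step 3. node 2  ⊔preds=11111  new=11111  old=00000  +wl: 1
  step 4. node 3  ⊔preds=11111  new=11111  stable
  step 5. node 4  ⊔preds=11111  new=01111  old=00000  +wl: 
  step 6. node 5  ⊔preds=11111  new=01110  old=00000  +wl: 3,4
  step 7. node 6  ⊔preds=11111  new=11011  old=00000  +wl: 0
  step 8. node 1  ⊔preds=11111  new=11111  stable
  step 9. node 3  ⊔preds=11111  new=11111  stable
  step 10. node 4  ⊔preds=11111  new=01111  stable
  step 11. node 0  ⊔preds=11111  new=11111  stable

Least fixpoint reached:
  node 0: 11111
  node 1: 11111
  node 2: 11111
  node 3: 11111
  node 4: 01111
  node 5: 01110
  node 6: 11011

yes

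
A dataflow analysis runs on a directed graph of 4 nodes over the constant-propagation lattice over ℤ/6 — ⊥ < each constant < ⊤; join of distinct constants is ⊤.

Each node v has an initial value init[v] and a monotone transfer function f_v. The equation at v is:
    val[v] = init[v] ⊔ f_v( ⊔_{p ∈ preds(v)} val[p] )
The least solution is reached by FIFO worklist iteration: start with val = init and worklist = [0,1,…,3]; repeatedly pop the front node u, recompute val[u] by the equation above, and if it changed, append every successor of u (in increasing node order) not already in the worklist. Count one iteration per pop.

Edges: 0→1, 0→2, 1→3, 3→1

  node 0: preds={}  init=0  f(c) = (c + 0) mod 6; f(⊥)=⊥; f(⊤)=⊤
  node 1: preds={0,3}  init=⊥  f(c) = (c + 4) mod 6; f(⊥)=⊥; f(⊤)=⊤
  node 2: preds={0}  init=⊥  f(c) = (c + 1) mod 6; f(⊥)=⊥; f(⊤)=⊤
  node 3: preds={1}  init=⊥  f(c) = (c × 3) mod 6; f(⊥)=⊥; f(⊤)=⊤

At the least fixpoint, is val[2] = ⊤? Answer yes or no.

no

Trace (5 dequeues):
  [1] u=0 | in ⊥ | out 0 | ==
  [2] u=1 | in 0 | out 4 | prev ⊥ | push {}
  [3] u=2 | in 0 | out 1 | prev ⊥ | push {}
  [4] u=3 | in 4 | out 0 | prev ⊥ | push {1}
  [5] u=1 | in 0 | out 4 | ==

Converged values:
  [0] 0
  [1] 4
  [2] 1
  [3] 0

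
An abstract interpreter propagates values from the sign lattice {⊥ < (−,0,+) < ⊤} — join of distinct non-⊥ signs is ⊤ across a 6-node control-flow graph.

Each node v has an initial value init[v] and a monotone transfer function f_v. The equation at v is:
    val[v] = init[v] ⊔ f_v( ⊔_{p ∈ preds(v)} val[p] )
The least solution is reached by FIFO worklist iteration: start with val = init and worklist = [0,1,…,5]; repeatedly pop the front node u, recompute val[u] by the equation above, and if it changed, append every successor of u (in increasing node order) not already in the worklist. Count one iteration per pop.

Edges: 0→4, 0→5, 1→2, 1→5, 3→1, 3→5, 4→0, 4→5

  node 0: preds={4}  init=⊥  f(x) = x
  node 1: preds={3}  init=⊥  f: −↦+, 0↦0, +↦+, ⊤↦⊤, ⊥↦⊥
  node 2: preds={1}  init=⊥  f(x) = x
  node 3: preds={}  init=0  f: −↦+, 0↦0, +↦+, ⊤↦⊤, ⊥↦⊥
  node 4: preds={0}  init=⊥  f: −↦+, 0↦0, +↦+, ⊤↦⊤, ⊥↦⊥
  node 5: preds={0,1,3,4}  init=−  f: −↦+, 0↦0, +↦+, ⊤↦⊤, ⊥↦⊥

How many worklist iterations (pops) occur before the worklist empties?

Worklist (6 pops):
  #1 pop 0: in=⊥ → ⊥ (no change)
  #2 pop 1: in=0 → 0 (was ⊥); enqueue []
  #3 pop 2: in=0 → 0 (was ⊥); enqueue []
  #4 pop 3: in=⊥ → 0 (no change)
  #5 pop 4: in=⊥ → ⊥ (no change)
  #6 pop 5: in=0 → ⊤ (was −); enqueue []

Fixpoint:
  val[0] = ⊥
  val[1] = 0
  val[2] = 0
  val[3] = 0
  val[4] = ⊥
  val[5] = ⊤

6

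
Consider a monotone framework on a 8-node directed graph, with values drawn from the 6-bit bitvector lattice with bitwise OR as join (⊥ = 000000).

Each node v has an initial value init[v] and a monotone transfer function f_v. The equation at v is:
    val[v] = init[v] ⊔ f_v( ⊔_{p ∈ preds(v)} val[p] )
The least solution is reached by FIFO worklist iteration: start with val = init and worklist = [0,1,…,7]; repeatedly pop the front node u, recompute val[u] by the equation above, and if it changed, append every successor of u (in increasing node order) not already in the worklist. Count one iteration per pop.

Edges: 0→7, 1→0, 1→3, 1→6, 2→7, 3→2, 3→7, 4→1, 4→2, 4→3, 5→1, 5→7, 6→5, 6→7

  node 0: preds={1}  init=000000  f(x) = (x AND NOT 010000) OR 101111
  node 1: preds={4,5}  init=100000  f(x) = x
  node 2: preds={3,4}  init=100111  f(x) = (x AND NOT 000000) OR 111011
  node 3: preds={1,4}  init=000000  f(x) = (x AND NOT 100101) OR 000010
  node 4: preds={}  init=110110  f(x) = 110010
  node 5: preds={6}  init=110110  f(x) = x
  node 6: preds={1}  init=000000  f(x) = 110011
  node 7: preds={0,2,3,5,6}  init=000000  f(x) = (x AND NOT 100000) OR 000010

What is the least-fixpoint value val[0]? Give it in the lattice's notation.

101111

Worklist (16 pops):
  #1 pop 0: in=100000 → 101111 (was 000000); enqueue []
  #2 pop 1: in=110110 → 110110 (was 100000); enqueue [0]
  #3 pop 2: in=110110 → 111111 (was 100111); enqueue []
  #4 pop 3: in=110110 → 010010 (was 000000); enqueue [2]
  #5 pop 4: in=000000 → 110110 (no change)
  #6 pop 5: in=000000 → 110110 (no change)
  #7 pop 6: in=110110 → 110011 (was 000000); enqueue [5]
  #8 pop 7: in=111111 → 011111 (was 000000); enqueue []
  #9 pop 0: in=110110 → 101111 (no change)
  #10 pop 2: in=110110 → 111111 (no change)
  #11 pop 5: in=110011 → 110111 (was 110110); enqueue [1,7]
  #12 pop 1: in=110111 → 110111 (was 110110); enqueue [0,3,6]
  #13 pop 7: in=111111 → 011111 (no change)
  #14 pop 0: in=110111 → 101111 (no change)
  #15 pop 3: in=110111 → 010010 (no change)
  #16 pop 6: in=110111 → 110011 (no change)

Fixpoint:
  val[0] = 101111
  val[1] = 110111
  val[2] = 111111
  val[3] = 010010
  val[4] = 110110
  val[5] = 110111
  val[6] = 110011
  val[7] = 011111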